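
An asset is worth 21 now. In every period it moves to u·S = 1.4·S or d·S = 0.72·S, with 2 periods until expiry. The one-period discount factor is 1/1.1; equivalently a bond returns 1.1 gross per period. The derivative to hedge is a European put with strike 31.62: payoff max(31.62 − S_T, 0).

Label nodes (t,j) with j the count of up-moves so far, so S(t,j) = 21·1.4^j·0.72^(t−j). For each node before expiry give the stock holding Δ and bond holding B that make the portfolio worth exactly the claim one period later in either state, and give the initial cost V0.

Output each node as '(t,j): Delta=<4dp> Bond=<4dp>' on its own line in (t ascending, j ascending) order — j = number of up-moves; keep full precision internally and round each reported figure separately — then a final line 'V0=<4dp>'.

Risk-neutral probability p* = (R−d)/(u−d) = (1.1−0.72)/(1.4−0.72) = 0.5588.
At expiry t=2: V(2,0)=20.7336, V(2,1)=10.4520, V(2,2)=0.0000
Node (1,0) S=15.1200: V=(p*·10.4520+(1−p*)·20.7336)/1.1=13.6255; Δ=(10.4520−20.7336)/(21.1680−10.8864)=-1.0000; B=V−Δ·S=28.7455
Node (1,1) S=29.4000: V=(p*·0.0000+(1−p*)·10.4520)/1.1=4.1920; Δ=(0.0000−10.4520)/(41.1600−21.1680)=-0.5228; B=V−Δ·S=19.5626
Node (0,0) S=21.0000: V=(p*·4.1920+(1−p*)·13.6255)/1.1=7.5944; Δ=(4.1920−13.6255)/(29.4000−15.1200)=-0.6606; B=V−Δ·S=21.4671
The time-0 hedge costs 7.5944, which is the no-arbitrage price.

(0,0): Delta=-0.6606 Bond=21.4671
(1,0): Delta=-1.0000 Bond=28.7455
(1,1): Delta=-0.5228 Bond=19.5626
V0=7.5944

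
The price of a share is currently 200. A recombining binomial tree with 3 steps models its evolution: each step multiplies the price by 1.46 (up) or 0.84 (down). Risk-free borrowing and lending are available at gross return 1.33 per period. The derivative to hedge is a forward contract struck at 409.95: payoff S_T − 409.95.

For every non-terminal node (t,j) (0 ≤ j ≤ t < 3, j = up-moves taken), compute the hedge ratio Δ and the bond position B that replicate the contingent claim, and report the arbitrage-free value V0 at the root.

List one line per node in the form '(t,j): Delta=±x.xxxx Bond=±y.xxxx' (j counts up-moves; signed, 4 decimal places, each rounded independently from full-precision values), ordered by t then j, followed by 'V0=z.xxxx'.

(0,0): Delta=1.0000 Bond=-174.2513
(1,0): Delta=1.0000 Bond=-231.7542
(1,1): Delta=1.0000 Bond=-231.7542
(2,0): Delta=1.0000 Bond=-308.2331
(2,1): Delta=1.0000 Bond=-308.2331
(2,2): Delta=1.0000 Bond=-308.2331
V0=25.7487

The replicating-portfolio and risk-neutral prices coincide; use p* = (1.33−0.84)/(1.46−0.84) = 0.7903 for the latter.
At expiry t=3: V(3,0)=-291.4092, V(3,1)=-203.9148, V(3,2)=-51.8412, V(3,3)=212.4772
Node (2,0) S=141.1200: V=(p*·-203.9148+(1−p*)·-291.4092)/1.33=-167.1131; Δ=(-203.9148−-291.4092)/(206.0352−118.5408)=1.0000; B=V−Δ·S=-308.2331
Node (2,1) S=245.2800: V=(p*·-51.8412+(1−p*)·-203.9148)/1.33=-62.9531; Δ=(-51.8412−-203.9148)/(358.1088−206.0352)=1.0000; B=V−Δ·S=-308.2331
Node (2,2) S=426.3200: V=(p*·212.4772+(1−p*)·-51.8412)/1.33=118.0869; Δ=(212.4772−-51.8412)/(622.4272−358.1088)=1.0000; B=V−Δ·S=-308.2331
Node (1,0) S=168.0000: V=(p*·-62.9531+(1−p*)·-167.1131)/1.33=-63.7542; Δ=(-62.9531−-167.1131)/(245.2800−141.1200)=1.0000; B=V−Δ·S=-231.7542
Node (1,1) S=292.0000: V=(p*·118.0869+(1−p*)·-62.9531)/1.33=60.2458; Δ=(118.0869−-62.9531)/(426.3200−245.2800)=1.0000; B=V−Δ·S=-231.7542
Node (0,0) S=200.0000: V=(p*·60.2458+(1−p*)·-63.7542)/1.33=25.7487; Δ=(60.2458−-63.7542)/(292.0000−168.0000)=1.0000; B=V−Δ·S=-174.2513
Self-financing check: at every node Δ·S+B equals the discounted successor values.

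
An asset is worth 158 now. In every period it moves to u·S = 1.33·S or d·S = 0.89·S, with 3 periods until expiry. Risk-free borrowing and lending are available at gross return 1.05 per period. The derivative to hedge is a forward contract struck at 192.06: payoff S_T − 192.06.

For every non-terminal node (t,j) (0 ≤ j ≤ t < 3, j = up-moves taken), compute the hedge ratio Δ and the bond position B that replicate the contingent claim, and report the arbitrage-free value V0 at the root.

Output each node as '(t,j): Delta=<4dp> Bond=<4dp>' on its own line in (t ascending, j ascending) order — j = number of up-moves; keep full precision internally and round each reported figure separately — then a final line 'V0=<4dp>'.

Since d<R<u, set p* = (R−d)/(u−d) = 0.3636; price each node as the discounted p*-expectation of its children.
At expiry t=3: V(3,0)=-80.6749, V(3,1)=-25.6081, V(3,2)=56.6827, V(3,3)=179.6566
Node (2,0) S=125.1518: V=(p*·-25.6081+(1−p*)·-80.6749)/1.05=-57.7625; Δ=(-25.6081−-80.6749)/(166.4519−111.3851)=1.0000; B=V−Δ·S=-182.9143
Node (2,1) S=187.0246: V=(p*·56.6827+(1−p*)·-25.6081)/1.05=4.1103; Δ=(56.6827−-25.6081)/(248.7427−166.4519)=1.0000; B=V−Δ·S=-182.9143
Node (2,2) S=279.4862: V=(p*·179.6566+(1−p*)·56.6827)/1.05=96.5719; Δ=(179.6566−56.6827)/(371.7166−248.7427)=1.0000; B=V−Δ·S=-182.9143
Node (1,0) S=140.6200: V=(p*·4.1103+(1−p*)·-57.7625)/1.05=-33.5841; Δ=(4.1103−-57.7625)/(187.0246−125.1518)=1.0000; B=V−Δ·S=-174.2041
Node (1,1) S=210.1400: V=(p*·96.5719+(1−p*)·4.1103)/1.05=35.9359; Δ=(96.5719−4.1103)/(279.4862−187.0246)=1.0000; B=V−Δ·S=-174.2041
Node (0,0) S=158.0000: V=(p*·35.9359+(1−p*)·-33.5841)/1.05=-7.9086; Δ=(35.9359−-33.5841)/(210.1400−140.6200)=1.0000; B=V−Δ·S=-165.9086
Root portfolio cost Δ·158+B reproduces V0=-7.9086.

(0,0): Delta=1.0000 Bond=-165.9086
(1,0): Delta=1.0000 Bond=-174.2041
(1,1): Delta=1.0000 Bond=-174.2041
(2,0): Delta=1.0000 Bond=-182.9143
(2,1): Delta=1.0000 Bond=-182.9143
(2,2): Delta=1.0000 Bond=-182.9143
V0=-7.9086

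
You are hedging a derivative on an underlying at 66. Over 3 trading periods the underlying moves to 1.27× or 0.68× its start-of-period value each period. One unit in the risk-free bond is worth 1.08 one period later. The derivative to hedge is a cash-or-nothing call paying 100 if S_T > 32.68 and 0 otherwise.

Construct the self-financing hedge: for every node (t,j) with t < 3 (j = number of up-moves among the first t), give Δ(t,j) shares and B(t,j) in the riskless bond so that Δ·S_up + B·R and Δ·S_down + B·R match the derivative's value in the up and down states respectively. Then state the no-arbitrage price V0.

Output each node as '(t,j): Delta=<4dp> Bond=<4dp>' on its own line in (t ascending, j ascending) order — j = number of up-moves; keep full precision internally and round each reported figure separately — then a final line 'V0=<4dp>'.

Since d<R<u, set p* = (R−d)/(u−d) = 0.6780; price each node as the discounted p*-expectation of its children.
Terminal payoffs: V(3,0)=0.0000, V(3,1)=100.0000, V(3,2)=100.0000, V(3,3)=100.0000
  t=2,j=0: stock 30.5184 → up 38.7584 (V=100.0000), down 20.7525 (V=0.0000). Price 62.7746; hedge Δ=5.5537, bond B=-106.7169.
  t=2,j=1: stock 56.9976 → up 72.3870 (V=100.0000), down 38.7584 (V=100.0000). Price 92.5926; hedge Δ=0.0000, bond B=92.5926.
  t=2,j=2: stock 106.4514 → up 135.1933 (V=100.0000), down 72.3870 (V=100.0000). Price 92.5926; hedge Δ=0.0000, bond B=92.5926.
  t=1,j=0: stock 44.8800 → up 56.9976 (V=92.5926), down 30.5184 (V=62.7746). Price 76.8428; hedge Δ=1.1261, bond B=26.3039.
  t=1,j=1: stock 83.8200 → up 106.4514 (V=92.5926), down 56.9976 (V=92.5926). Price 85.7339; hedge Δ=0.0000, bond B=85.7339.
  t=0,j=0: stock 66.0000 → up 83.8200 (V=85.7339), down 44.8800 (V=76.8428). Price 76.7321; hedge Δ=0.2283, bond B=61.6624.
Root portfolio cost Δ·66+B reproduces V0=76.7321.

(0,0): Delta=0.2283 Bond=61.6624
(1,0): Delta=1.1261 Bond=26.3039
(1,1): Delta=0.0000 Bond=85.7339
(2,0): Delta=5.5537 Bond=-106.7169
(2,1): Delta=0.0000 Bond=92.5926
(2,2): Delta=0.0000 Bond=92.5926
V0=76.7321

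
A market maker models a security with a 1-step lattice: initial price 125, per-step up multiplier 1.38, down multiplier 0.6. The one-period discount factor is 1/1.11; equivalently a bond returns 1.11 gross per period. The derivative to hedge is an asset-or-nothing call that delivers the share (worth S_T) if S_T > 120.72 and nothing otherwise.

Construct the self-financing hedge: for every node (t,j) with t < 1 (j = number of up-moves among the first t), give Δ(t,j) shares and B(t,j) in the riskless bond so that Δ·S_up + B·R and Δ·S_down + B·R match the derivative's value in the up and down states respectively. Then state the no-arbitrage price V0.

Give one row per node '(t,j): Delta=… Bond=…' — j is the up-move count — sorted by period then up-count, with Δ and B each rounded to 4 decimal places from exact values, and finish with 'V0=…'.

(0,0): Delta=1.7692 Bond=-119.5426
V0=101.6112

Risk-neutral probability p* = (R−d)/(u−d) = (1.11−0.6)/(1.38−0.6) = 0.6538.
Payoff layer (t=1): V(1,0)=0.0000, V(1,1)=172.5000
Node (0,0) S=125.0000: V=(p*·172.5000+(1−p*)·0.0000)/1.11=101.6112; Δ=(172.5000−0.0000)/(172.5000−75.0000)=1.7692; B=V−Δ·S=-119.5426
Check: Δ(0,0)·S0 + B(0,0) = 101.6112 = V0.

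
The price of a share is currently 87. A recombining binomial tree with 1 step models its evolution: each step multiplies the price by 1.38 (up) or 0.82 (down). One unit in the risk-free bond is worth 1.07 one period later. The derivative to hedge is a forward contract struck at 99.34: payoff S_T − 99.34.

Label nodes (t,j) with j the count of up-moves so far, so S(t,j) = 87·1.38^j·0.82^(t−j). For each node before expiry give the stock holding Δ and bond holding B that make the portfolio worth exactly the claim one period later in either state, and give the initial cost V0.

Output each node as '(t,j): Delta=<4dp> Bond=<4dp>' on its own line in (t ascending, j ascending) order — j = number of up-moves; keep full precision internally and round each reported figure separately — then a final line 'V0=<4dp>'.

(0,0): Delta=1.0000 Bond=-92.8411
V0=-5.8411

Under the risk-neutral measure, an up-move has probability p* = (R−d)/(u−d) = 0.4464 and values discount at R = 1.07.
Terminal payoffs: V(1,0)=-28.0000, V(1,1)=20.7200
Node (0,0) S=87.0000: V=(p*·20.7200+(1−p*)·-28.0000)/1.07=-5.8411; Δ=(20.7200−-28.0000)/(120.0600−71.3400)=1.0000; B=V−Δ·S=-92.8411
Root portfolio cost Δ·87+B reproduces V0=-5.8411.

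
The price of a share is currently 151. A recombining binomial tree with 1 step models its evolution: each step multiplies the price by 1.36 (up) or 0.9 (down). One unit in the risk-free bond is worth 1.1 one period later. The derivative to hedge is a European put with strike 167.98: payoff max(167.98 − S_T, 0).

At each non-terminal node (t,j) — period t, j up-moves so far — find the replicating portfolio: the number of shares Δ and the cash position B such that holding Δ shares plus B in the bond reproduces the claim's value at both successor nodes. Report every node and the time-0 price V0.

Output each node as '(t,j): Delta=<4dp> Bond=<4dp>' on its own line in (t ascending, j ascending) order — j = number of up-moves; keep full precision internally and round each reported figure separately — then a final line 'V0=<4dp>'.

Since d<R<u, set p* = (R−d)/(u−d) = 0.4348; price each node as the discounted p*-expectation of its children.
At expiry t=1: V(1,0)=32.0800, V(1,1)=0.0000
Node (0,0) S=151.0000: V=(p*·0.0000+(1−p*)·32.0800)/1.1=16.4838; Δ=(0.0000−32.0800)/(205.3600−135.9000)=-0.4618; B=V−Δ·S=86.2229
Check: Δ(0,0)·S0 + B(0,0) = 16.4838 = V0.

(0,0): Delta=-0.4618 Bond=86.2229
V0=16.4838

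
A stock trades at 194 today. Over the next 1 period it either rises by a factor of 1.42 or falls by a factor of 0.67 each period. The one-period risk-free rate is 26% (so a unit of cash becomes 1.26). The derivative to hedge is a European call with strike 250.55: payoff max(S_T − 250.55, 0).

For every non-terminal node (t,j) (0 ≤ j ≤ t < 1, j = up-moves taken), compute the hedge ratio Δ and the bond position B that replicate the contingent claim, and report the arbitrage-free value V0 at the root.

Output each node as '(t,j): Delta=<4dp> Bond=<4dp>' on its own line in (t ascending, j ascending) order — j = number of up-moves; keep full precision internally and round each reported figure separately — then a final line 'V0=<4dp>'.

No-arbitrage ⇒ martingale measure with p* = (R−d)/(u−d) = 0.7867.
Terminal payoffs: V(1,0)=0.0000, V(1,1)=24.9300
Node (0,0) S=194.0000: V=(p*·24.9300+(1−p*)·0.0000)/1.26=15.5648; Δ=(24.9300−0.0000)/(275.4800−129.9800)=0.1713; B=V−Δ·S=-17.6752
Self-financing check: at every node Δ·S+B equals the discounted successor values.

(0,0): Delta=0.1713 Bond=-17.6752
V0=15.5648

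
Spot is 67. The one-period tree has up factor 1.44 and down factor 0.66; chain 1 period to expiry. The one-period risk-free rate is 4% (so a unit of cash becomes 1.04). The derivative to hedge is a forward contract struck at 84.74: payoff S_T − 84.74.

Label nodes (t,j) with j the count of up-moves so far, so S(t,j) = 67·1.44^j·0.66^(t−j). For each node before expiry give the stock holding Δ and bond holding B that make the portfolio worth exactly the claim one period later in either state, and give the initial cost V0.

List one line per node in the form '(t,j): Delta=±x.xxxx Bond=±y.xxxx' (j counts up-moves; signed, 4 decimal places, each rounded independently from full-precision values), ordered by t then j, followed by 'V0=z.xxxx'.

Risk-neutral probability p* = (R−d)/(u−d) = (1.04−0.66)/(1.44−0.66) = 0.4872.
At expiry t=1: V(1,0)=-40.5200, V(1,1)=11.7400
(0,0): S=67.0000. Δ = (V_up−V_dn)/(S_up−S_dn) = (11.7400−-40.5200)/(96.4800−44.2200) = 1.0000. V = [p*·11.7400 + (1−p*)·-40.5200]/1.04 = -14.4808. B = V − Δ·S = -81.4808.
Root portfolio cost Δ·67+B reproduces V0=-14.4808.

(0,0): Delta=1.0000 Bond=-81.4808
V0=-14.4808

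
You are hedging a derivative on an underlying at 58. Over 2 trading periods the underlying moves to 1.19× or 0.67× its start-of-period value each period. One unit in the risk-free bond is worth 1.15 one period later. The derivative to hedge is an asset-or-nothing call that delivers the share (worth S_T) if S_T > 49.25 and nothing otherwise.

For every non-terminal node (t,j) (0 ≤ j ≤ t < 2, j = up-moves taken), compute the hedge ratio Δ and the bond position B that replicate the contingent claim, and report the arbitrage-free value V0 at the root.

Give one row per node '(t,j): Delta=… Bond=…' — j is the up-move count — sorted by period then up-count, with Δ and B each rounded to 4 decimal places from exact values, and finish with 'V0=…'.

Since d<R<u, set p* = (R−d)/(u−d) = 0.9231; price each node as the discounted p*-expectation of its children.
At expiry t=2: V(2,0)=0.0000, V(2,1)=0.0000, V(2,2)=82.1338
  t=1,j=0: stock 38.8600 → up 46.2434 (V=0.0000), down 26.0362 (V=0.0000). Price 0.0000; hedge Δ=0.0000, bond B=0.0000.
  t=1,j=1: stock 69.0200 → up 82.1338 (V=82.1338), down 46.2434 (V=0.0000). Price 65.9268; hedge Δ=2.2885, bond B=-92.0228.
  t=0,j=0: stock 58.0000 → up 69.0200 (V=65.9268), down 38.8600 (V=0.0000). Price 52.9178; hedge Δ=2.1859, bond B=-73.8645.
The time-0 hedge costs 52.9178, which is the no-arbitrage price.

(0,0): Delta=2.1859 Bond=-73.8645
(1,0): Delta=0.0000 Bond=0.0000
(1,1): Delta=2.2885 Bond=-92.0228
V0=52.9178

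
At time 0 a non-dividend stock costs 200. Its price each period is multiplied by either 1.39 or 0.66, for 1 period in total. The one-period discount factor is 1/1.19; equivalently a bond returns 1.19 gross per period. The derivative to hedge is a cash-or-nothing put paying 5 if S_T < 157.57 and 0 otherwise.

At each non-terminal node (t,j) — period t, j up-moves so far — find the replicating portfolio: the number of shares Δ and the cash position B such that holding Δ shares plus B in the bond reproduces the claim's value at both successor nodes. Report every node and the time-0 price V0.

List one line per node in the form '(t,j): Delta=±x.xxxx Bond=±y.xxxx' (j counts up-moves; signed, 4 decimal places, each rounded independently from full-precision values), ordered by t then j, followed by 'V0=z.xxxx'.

(0,0): Delta=-0.0342 Bond=8.0005
V0=1.1511

Since d<R<u, set p* = (R−d)/(u−d) = 0.7260; price each node as the discounted p*-expectation of its children.
At expiry t=1: V(1,0)=5.0000, V(1,1)=0.0000
(0,0): S=200.0000. Δ = (V_up−V_dn)/(S_up−S_dn) = (0.0000−5.0000)/(278.0000−132.0000) = -0.0342. V = [p*·0.0000 + (1−p*)·5.0000]/1.19 = 1.1511. B = V − Δ·S = 8.0005.
Root portfolio cost Δ·200+B reproduces V0=1.1511.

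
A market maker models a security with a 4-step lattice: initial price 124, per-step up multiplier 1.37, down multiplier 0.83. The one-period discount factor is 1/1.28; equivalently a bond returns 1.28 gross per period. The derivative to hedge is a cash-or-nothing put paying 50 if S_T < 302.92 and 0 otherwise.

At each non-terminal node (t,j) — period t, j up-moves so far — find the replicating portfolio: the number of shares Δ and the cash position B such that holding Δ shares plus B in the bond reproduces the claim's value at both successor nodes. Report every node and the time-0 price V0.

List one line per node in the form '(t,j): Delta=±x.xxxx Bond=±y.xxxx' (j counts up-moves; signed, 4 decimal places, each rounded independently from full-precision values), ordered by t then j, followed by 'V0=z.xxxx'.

(0,0): Delta=-0.2061 Bond=35.1945
(1,0): Delta=0.0000 Bond=23.8419
(1,1): Delta=-0.2310 Bond=49.2903
(2,0): Delta=0.0000 Bond=30.5176
(2,1): Delta=0.0000 Bond=30.5176
(2,2): Delta=-0.2590 Bond=69.6065
(3,0): Delta=0.0000 Bond=39.0625
(3,1): Delta=0.0000 Bond=39.0625
(3,2): Delta=0.0000 Bond=39.0625
(3,3): Delta=-0.2904 Bond=99.1030
V0=9.6438

Under the risk-neutral measure, an up-move has probability p* = (R−d)/(u−d) = 0.8333 and values discount at R = 1.28.
Terminal payoffs: V(4,0)=50.0000, V(4,1)=50.0000, V(4,2)=50.0000, V(4,3)=50.0000, V(4,4)=0.0000
Node (3,0) S=70.9016: V=(p*·50.0000+(1−p*)·50.0000)/1.28=39.0625; Δ=(50.0000−50.0000)/(97.1352−58.8483)=0.0000; B=V−Δ·S=39.0625
Node (3,1) S=117.0303: V=(p*·50.0000+(1−p*)·50.0000)/1.28=39.0625; Δ=(50.0000−50.0000)/(160.3316−97.1352)=0.0000; B=V−Δ·S=39.0625
Node (3,2) S=193.1705: V=(p*·50.0000+(1−p*)·50.0000)/1.28=39.0625; Δ=(50.0000−50.0000)/(264.6437−160.3316)=0.0000; B=V−Δ·S=39.0625
Node (3,3) S=318.8478: V=(p*·0.0000+(1−p*)·50.0000)/1.28=6.5104; Δ=(0.0000−50.0000)/(436.8214−264.6437)=-0.2904; B=V−Δ·S=99.1030
Node (2,0) S=85.4236: V=(p*·39.0625+(1−p*)·39.0625)/1.28=30.5176; Δ=(39.0625−39.0625)/(117.0303−70.9016)=0.0000; B=V−Δ·S=30.5176
Node (2,1) S=141.0004: V=(p*·39.0625+(1−p*)·39.0625)/1.28=30.5176; Δ=(39.0625−39.0625)/(193.1705−117.0303)=0.0000; B=V−Δ·S=30.5176
Node (2,2) S=232.7356: V=(p*·6.5104+(1−p*)·39.0625)/1.28=9.3248; Δ=(6.5104−39.0625)/(318.8478−193.1705)=-0.2590; B=V−Δ·S=69.6065
Node (1,0) S=102.9200: V=(p*·30.5176+(1−p*)·30.5176)/1.28=23.8419; Δ=(30.5176−30.5176)/(141.0004−85.4236)=0.0000; B=V−Δ·S=23.8419
Node (1,1) S=169.8800: V=(p*·9.3248+(1−p*)·30.5176)/1.28=10.0445; Δ=(9.3248−30.5176)/(232.7356−141.0004)=-0.2310; B=V−Δ·S=49.2903
Node (0,0) S=124.0000: V=(p*·10.0445+(1−p*)·23.8419)/1.28=9.6438; Δ=(10.0445−23.8419)/(169.8800−102.9200)=-0.2061; B=V−Δ·S=35.1945
Self-financing check: at every node Δ·S+B equals the discounted successor values.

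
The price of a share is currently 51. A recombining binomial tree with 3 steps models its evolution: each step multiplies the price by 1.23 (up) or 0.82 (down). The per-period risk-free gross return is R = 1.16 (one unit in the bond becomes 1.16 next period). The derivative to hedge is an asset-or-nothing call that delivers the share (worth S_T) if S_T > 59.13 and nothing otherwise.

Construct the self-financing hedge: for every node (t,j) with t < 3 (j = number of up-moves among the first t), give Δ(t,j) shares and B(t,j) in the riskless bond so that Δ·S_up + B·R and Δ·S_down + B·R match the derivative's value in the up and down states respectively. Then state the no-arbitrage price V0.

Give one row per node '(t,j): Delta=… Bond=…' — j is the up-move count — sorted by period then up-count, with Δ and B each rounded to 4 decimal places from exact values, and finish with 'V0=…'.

(0,0): Delta=1.4099 Bond=-22.9556
(1,0): Delta=2.6379 Bond=-77.9836
(1,1): Delta=1.2414 Bond=-16.0554
(2,0): Delta=0.0000 Bond=0.0000
(2,1): Delta=3.0000 Bond=-109.0853
(2,2): Delta=1.0000 Bond=0.0000
V0=48.9507

No-arbitrage ⇒ martingale measure with p* = (R−d)/(u−d) = 0.8293.
Terminal values V(3,·): V(3,0)=0.0000, V(3,1)=0.0000, V(3,2)=63.2695, V(3,3)=94.9042
(2,0): S=34.2924. Δ = (V_up−V_dn)/(S_up−S_dn) = (0.0000−0.0000)/(42.1797−28.1198) = 0.0000. V = [p*·0.0000 + (1−p*)·0.0000]/1.16 = 0.0000. B = V − Δ·S = 0.0000.
(2,1): S=51.4386. Δ = (V_up−V_dn)/(S_up−S_dn) = (63.2695−0.0000)/(63.2695−42.1797) = 3.0000. V = [p*·63.2695 + (1−p*)·0.0000]/1.16 = 45.2305. B = V − Δ·S = -109.0853.
(2,2): S=77.1579. Δ = (V_up−V_dn)/(S_up−S_dn) = (94.9042−63.2695)/(94.9042−63.2695) = 1.0000. V = [p*·94.9042 + (1−p*)·63.2695]/1.16 = 77.1579. B = V − Δ·S = 0.0000.
(1,0): S=41.8200. Δ = (V_up−V_dn)/(S_up−S_dn) = (45.2305−0.0000)/(51.4386−34.2924) = 2.6379. V = [p*·45.2305 + (1−p*)·0.0000]/1.16 = 32.3347. B = V − Δ·S = -77.9836.
(1,1): S=62.7300. Δ = (V_up−V_dn)/(S_up−S_dn) = (77.1579−45.2305)/(77.1579−51.4386) = 1.2414. V = [p*·77.1579 + (1−p*)·45.2305]/1.16 = 61.8163. B = V − Δ·S = -16.0554.
(0,0): S=51.0000. Δ = (V_up−V_dn)/(S_up−S_dn) = (61.8163−32.3347)/(62.7300−41.8200) = 1.4099. V = [p*·61.8163 + (1−p*)·32.3347]/1.16 = 48.9507. B = V − Δ·S = -22.9556.
The time-0 hedge costs 48.9507, which is the no-arbitrage price.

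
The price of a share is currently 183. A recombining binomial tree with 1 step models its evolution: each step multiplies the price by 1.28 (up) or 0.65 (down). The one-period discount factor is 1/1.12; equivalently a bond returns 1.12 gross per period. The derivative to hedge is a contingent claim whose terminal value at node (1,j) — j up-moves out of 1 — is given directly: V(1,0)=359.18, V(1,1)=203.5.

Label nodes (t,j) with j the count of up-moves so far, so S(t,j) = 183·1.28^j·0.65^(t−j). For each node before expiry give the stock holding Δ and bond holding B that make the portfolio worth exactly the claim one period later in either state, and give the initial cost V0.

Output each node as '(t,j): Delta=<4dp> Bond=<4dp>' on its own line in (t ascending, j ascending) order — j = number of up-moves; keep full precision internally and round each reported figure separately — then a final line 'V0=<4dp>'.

The replicating-portfolio and risk-neutral prices coincide; use p* = (1.12−0.65)/(1.28−0.65) = 0.7460 for the latter.
At expiry t=1: V(1,0)=359.1800, V(1,1)=203.5000
(0,0): S=183.0000. Δ = (V_up−V_dn)/(S_up−S_dn) = (203.5000−359.1800)/(234.2400−118.9500) = -1.3503. V = [p*·203.5000 + (1−p*)·359.1800]/1.12 = 216.9980. B = V − Δ·S = 464.1091.
Self-financing check: at every node Δ·S+B equals the discounted successor values.

(0,0): Delta=-1.3503 Bond=464.1091
V0=216.9980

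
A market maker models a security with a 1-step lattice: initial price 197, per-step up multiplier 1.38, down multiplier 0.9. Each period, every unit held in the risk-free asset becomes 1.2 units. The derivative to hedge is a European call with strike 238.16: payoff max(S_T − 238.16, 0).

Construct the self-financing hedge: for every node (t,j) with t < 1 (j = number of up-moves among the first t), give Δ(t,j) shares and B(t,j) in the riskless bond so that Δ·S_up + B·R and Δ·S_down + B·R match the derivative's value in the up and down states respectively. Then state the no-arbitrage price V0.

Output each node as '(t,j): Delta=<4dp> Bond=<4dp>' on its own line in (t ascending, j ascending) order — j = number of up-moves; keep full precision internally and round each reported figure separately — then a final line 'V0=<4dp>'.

The replicating-portfolio and risk-neutral prices coincide; use p* = (1.2−0.9)/(1.38−0.9) = 0.6250 for the latter.
Terminal values V(1,·): V(1,0)=0.0000, V(1,1)=33.7000
(0,0): S=197.0000. Δ = (V_up−V_dn)/(S_up−S_dn) = (33.7000−0.0000)/(271.8600−177.3000) = 0.3564. V = [p*·33.7000 + (1−p*)·0.0000]/1.2 = 17.5521. B = V − Δ·S = -52.6562.
Root portfolio cost Δ·197+B reproduces V0=17.5521.

(0,0): Delta=0.3564 Bond=-52.6562
V0=17.5521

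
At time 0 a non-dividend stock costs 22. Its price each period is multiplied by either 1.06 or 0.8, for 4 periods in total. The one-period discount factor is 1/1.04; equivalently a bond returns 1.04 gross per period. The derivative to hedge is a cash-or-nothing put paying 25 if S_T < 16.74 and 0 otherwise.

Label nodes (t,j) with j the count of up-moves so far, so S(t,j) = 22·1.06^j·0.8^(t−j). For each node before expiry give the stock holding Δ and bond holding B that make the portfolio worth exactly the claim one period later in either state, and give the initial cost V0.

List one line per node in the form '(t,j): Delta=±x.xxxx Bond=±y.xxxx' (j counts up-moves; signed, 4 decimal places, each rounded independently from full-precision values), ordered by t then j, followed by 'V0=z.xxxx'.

(0,0): Delta=-0.7640 Bond=17.4913
(1,0): Delta=-4.3039 Bond=80.4932
(1,1): Delta=-0.5414 Bond=12.9991
(2,0): Delta=0.0000 Bond=23.1139
(2,1): Delta=-4.5746 Bond=88.7629
(2,2): Delta=-0.2877 Bond=7.2487
(3,0): Delta=0.0000 Bond=24.0385
(3,1): Delta=0.0000 Bond=24.0385
(3,2): Delta=-4.8623 Bond=98.0030
(3,3): Delta=0.0000 Bond=0.0000
V0=0.6831

Risk-neutral probability p* = (R−d)/(u−d) = (1.04−0.8)/(1.06−0.8) = 0.9231.
Terminal values V(4,·): V(4,0)=25.0000, V(4,1)=25.0000, V(4,2)=25.0000, V(4,3)=0.0000, V(4,4)=0.0000
Node (3,0) S=11.2640: V=(p*·25.0000+(1−p*)·25.0000)/1.04=24.0385; Δ=(25.0000−25.0000)/(11.9398−9.0112)=0.0000; B=V−Δ·S=24.0385
Node (3,1) S=14.9248: V=(p*·25.0000+(1−p*)·25.0000)/1.04=24.0385; Δ=(25.0000−25.0000)/(15.8203−11.9398)=0.0000; B=V−Δ·S=24.0385
Node (3,2) S=19.7754: V=(p*·0.0000+(1−p*)·25.0000)/1.04=1.8491; Δ=(0.0000−25.0000)/(20.9619−15.8203)=-4.8623; B=V−Δ·S=98.0030
Node (3,3) S=26.2024: V=(p*·0.0000+(1−p*)·0.0000)/1.04=0.0000; Δ=(0.0000−0.0000)/(27.7745−20.9619)=0.0000; B=V−Δ·S=0.0000
Node (2,0) S=14.0800: V=(p*·24.0385+(1−p*)·24.0385)/1.04=23.1139; Δ=(24.0385−24.0385)/(14.9248−11.2640)=0.0000; B=V−Δ·S=23.1139
Node (2,1) S=18.6560: V=(p*·1.8491+(1−p*)·24.0385)/1.04=3.4192; Δ=(1.8491−24.0385)/(19.7754−14.9248)=-4.5746; B=V−Δ·S=88.7629
Node (2,2) S=24.7192: V=(p*·0.0000+(1−p*)·1.8491)/1.04=0.1368; Δ=(0.0000−1.8491)/(26.2024−19.7754)=-0.2877; B=V−Δ·S=7.2487
Node (1,0) S=17.6000: V=(p*·3.4192+(1−p*)·23.1139)/1.04=4.7444; Δ=(3.4192−23.1139)/(18.6560−14.0800)=-4.3039; B=V−Δ·S=80.4932
Node (1,1) S=23.3200: V=(p*·0.1368+(1−p*)·3.4192)/1.04=0.3743; Δ=(0.1368−3.4192)/(24.7192−18.6560)=-0.5414; B=V−Δ·S=12.9991
Node (0,0) S=22.0000: V=(p*·0.3743+(1−p*)·4.7444)/1.04=0.6831; Δ=(0.3743−4.7444)/(23.3200−17.6000)=-0.7640; B=V−Δ·S=17.4913
Self-financing check: at every node Δ·S+B equals the discounted successor values.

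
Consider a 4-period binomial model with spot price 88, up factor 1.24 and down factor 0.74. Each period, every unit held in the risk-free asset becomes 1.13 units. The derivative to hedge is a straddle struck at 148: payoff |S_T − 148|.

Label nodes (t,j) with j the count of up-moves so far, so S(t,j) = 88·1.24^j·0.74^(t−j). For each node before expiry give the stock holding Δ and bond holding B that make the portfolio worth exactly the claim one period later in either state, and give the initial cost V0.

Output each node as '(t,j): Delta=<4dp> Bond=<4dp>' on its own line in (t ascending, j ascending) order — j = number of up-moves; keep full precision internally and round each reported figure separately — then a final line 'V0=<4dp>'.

Risk-neutral probability p* = (R−d)/(u−d) = (1.13−0.74)/(1.24−0.74) = 0.7800.
At expiry t=4: V(4,0)=121.6118, V(4,1)=103.7820, V(4,2)=73.9049, V(4,3)=23.8406, V(4,4)=60.0508
(3,0): S=35.6597. Δ = (V_up−V_dn)/(S_up−S_dn) = (103.7820−121.6118)/(44.2180−26.3882) = -1.0000. V = [p*·103.7820 + (1−p*)·121.6118]/1.13 = 95.3137. B = V − Δ·S = 130.9735.
(3,1): S=59.7541. Δ = (V_up−V_dn)/(S_up−S_dn) = (73.9049−103.7820)/(74.0951−44.2180) = -1.0000. V = [p*·73.9049 + (1−p*)·103.7820]/1.13 = 71.2193. B = V − Δ·S = 130.9735.
(3,2): S=100.1285. Δ = (V_up−V_dn)/(S_up−S_dn) = (23.8406−73.9049)/(124.1594−74.0951) = -1.0000. V = [p*·23.8406 + (1−p*)·73.9049]/1.13 = 30.8449. B = V − Δ·S = 130.9735.
(3,3): S=167.7829. Δ = (V_up−V_dn)/(S_up−S_dn) = (60.0508−23.8406)/(208.0508−124.1594) = 0.4316. V = [p*·60.0508 + (1−p*)·23.8406]/1.13 = 46.0925. B = V − Δ·S = -26.3278.
(2,0): S=48.1888. Δ = (V_up−V_dn)/(S_up−S_dn) = (71.2193−95.3137)/(59.7541−35.6597) = -1.0000. V = [p*·71.2193 + (1−p*)·95.3137]/1.13 = 67.7169. B = V − Δ·S = 115.9057.
(2,1): S=80.7488. Δ = (V_up−V_dn)/(S_up−S_dn) = (30.8449−71.2193)/(100.1285−59.7541) = -1.0000. V = [p*·30.8449 + (1−p*)·71.2193]/1.13 = 35.1569. B = V − Δ·S = 115.9057.
(2,2): S=135.3088. Δ = (V_up−V_dn)/(S_up−S_dn) = (46.0925−30.8449)/(167.7829−100.1285) = 0.2254. V = [p*·46.0925 + (1−p*)·30.8449]/1.13 = 37.8213. B = V − Δ·S = 7.3261.
(1,0): S=65.1200. Δ = (V_up−V_dn)/(S_up−S_dn) = (35.1569−67.7169)/(80.7488−48.1888) = -1.0000. V = [p*·35.1569 + (1−p*)·67.7169]/1.13 = 37.4514. B = V − Δ·S = 102.5714.
(1,1): S=109.1200. Δ = (V_up−V_dn)/(S_up−S_dn) = (37.8213−35.1569)/(135.3088−80.7488) = 0.0488. V = [p*·37.8213 + (1−p*)·35.1569]/1.13 = 32.9514. B = V − Δ·S = 27.6227.
(0,0): S=88.0000. Δ = (V_up−V_dn)/(S_up−S_dn) = (32.9514−37.4514)/(109.1200−65.1200) = -0.1023. V = [p*·32.9514 + (1−p*)·37.4514]/1.13 = 30.0367. B = V − Δ·S = 39.0366.
Check: Δ(0,0)·S0 + B(0,0) = 30.0367 = V0.

(0,0): Delta=-0.1023 Bond=39.0366
(1,0): Delta=-1.0000 Bond=102.5714
(1,1): Delta=0.0488 Bond=27.6227
(2,0): Delta=-1.0000 Bond=115.9057
(2,1): Delta=-1.0000 Bond=115.9057
(2,2): Delta=0.2254 Bond=7.3261
(3,0): Delta=-1.0000 Bond=130.9735
(3,1): Delta=-1.0000 Bond=130.9735
(3,2): Delta=-1.0000 Bond=130.9735
(3,3): Delta=0.4316 Bond=-26.3278
V0=30.0367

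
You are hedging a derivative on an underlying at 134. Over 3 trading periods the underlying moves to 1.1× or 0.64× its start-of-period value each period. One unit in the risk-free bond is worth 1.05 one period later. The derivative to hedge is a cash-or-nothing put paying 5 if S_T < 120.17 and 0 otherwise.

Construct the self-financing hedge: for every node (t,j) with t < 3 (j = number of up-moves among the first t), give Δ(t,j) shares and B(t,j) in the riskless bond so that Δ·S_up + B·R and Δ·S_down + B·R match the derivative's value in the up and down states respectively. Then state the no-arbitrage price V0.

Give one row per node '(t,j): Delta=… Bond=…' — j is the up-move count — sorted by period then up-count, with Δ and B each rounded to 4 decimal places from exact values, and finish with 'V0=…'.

(0,0): Delta=-0.0584 Bond=9.0931
(1,0): Delta=0.0000 Bond=4.5351
(1,1): Delta=-0.0626 Bond=10.1591
(2,0): Delta=0.0000 Bond=4.7619
(2,1): Delta=0.0000 Bond=4.7619
(2,2): Delta=-0.0670 Bond=11.3872
V0=1.2609

Risk-neutral probability p* = (R−d)/(u−d) = (1.05−0.64)/(1.1−0.64) = 0.8913.
Payoff layer (t=3): V(3,0)=5.0000, V(3,1)=5.0000, V(3,2)=5.0000, V(3,3)=0.0000
(2,0): S=54.8864. Δ = (V_up−V_dn)/(S_up−S_dn) = (5.0000−5.0000)/(60.3750−35.1273) = 0.0000. V = [p*·5.0000 + (1−p*)·5.0000]/1.05 = 4.7619. B = V − Δ·S = 4.7619.
(2,1): S=94.3360. Δ = (V_up−V_dn)/(S_up−S_dn) = (5.0000−5.0000)/(103.7696−60.3750) = 0.0000. V = [p*·5.0000 + (1−p*)·5.0000]/1.05 = 4.7619. B = V − Δ·S = 4.7619.
(2,2): S=162.1400. Δ = (V_up−V_dn)/(S_up−S_dn) = (0.0000−5.0000)/(178.3540−103.7696) = -0.0670. V = [p*·0.0000 + (1−p*)·5.0000]/1.05 = 0.5176. B = V − Δ·S = 11.3872.
(1,0): S=85.7600. Δ = (V_up−V_dn)/(S_up−S_dn) = (4.7619−4.7619)/(94.3360−54.8864) = 0.0000. V = [p*·4.7619 + (1−p*)·4.7619]/1.05 = 4.5351. B = V − Δ·S = 4.5351.
(1,1): S=147.4000. Δ = (V_up−V_dn)/(S_up−S_dn) = (0.5176−4.7619)/(162.1400−94.3360) = -0.0626. V = [p*·0.5176 + (1−p*)·4.7619]/1.05 = 0.9323. B = V − Δ·S = 10.1591.
(0,0): S=134.0000. Δ = (V_up−V_dn)/(S_up−S_dn) = (0.9323−4.5351)/(147.4000−85.7600) = -0.0584. V = [p*·0.9323 + (1−p*)·4.5351]/1.05 = 1.2609. B = V − Δ·S = 9.0931.
The time-0 hedge costs 1.2609, which is the no-arbitrage price.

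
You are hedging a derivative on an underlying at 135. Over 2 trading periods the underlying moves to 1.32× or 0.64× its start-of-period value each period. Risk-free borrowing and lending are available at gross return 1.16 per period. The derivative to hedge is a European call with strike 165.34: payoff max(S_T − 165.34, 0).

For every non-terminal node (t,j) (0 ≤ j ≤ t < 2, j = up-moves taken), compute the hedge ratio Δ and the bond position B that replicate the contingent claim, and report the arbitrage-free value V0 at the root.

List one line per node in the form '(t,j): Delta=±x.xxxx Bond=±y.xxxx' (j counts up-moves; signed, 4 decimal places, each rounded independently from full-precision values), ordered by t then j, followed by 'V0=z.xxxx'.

(0,0): Delta=0.5018 Bond=-37.3790
(1,0): Delta=0.0000 Bond=0.0000
(1,1): Delta=0.5767 Bond=-56.7010
V0=30.3704

No-arbitrage ⇒ martingale measure with p* = (R−d)/(u−d) = 0.7647.
At expiry t=2: V(2,0)=0.0000, V(2,1)=0.0000, V(2,2)=69.8840
Node (1,0) S=86.4000: V=(p*·0.0000+(1−p*)·0.0000)/1.16=0.0000; Δ=(0.0000−0.0000)/(114.0480−55.2960)=0.0000; B=V−Δ·S=0.0000
Node (1,1) S=178.2000: V=(p*·69.8840+(1−p*)·0.0000)/1.16=46.0696; Δ=(69.8840−0.0000)/(235.2240−114.0480)=0.5767; B=V−Δ·S=-56.7010
Node (0,0) S=135.0000: V=(p*·46.0696+(1−p*)·0.0000)/1.16=30.3704; Δ=(46.0696−0.0000)/(178.2000−86.4000)=0.5018; B=V−Δ·S=-37.3790
Check: Δ(0,0)·S0 + B(0,0) = 30.3704 = V0.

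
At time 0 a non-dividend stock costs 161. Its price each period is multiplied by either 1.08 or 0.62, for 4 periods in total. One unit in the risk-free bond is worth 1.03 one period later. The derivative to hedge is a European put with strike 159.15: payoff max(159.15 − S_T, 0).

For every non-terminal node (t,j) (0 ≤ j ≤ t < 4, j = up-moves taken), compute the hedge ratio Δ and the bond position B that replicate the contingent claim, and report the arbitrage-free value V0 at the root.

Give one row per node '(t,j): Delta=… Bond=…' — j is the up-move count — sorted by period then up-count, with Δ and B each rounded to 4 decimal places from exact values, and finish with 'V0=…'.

(0,0): Delta=-0.4760 Bond=90.6209
(1,0): Delta=-1.0000 Bond=145.6448
(1,1): Delta=-0.4393 Bond=86.9609
(2,0): Delta=-1.0000 Bond=150.0141
(2,1): Delta=-1.0000 Bond=150.0141
(2,2): Delta=-0.4001 Bond=82.1984
(3,0): Delta=-1.0000 Bond=154.5146
(3,1): Delta=-1.0000 Bond=154.5146
(3,2): Delta=-1.0000 Bond=154.5146
(3,3): Delta=-0.3581 Bond=76.1460
V0=13.9842

No-arbitrage ⇒ martingale measure with p* = (R−d)/(u−d) = 0.8913.
Terminal values V(4,·): V(4,0)=135.3601, V(4,1)=117.7095, V(4,2)=86.9634, V(4,3)=33.4055, V(4,4)=0.0000
(3,0): S=38.3708. Δ = (V_up−V_dn)/(S_up−S_dn) = (117.7095−135.3601)/(41.4405−23.7899) = -1.0000. V = [p*·117.7095 + (1−p*)·135.3601]/1.03 = 116.1438. B = V − Δ·S = 154.5146.
(3,1): S=66.8395. Δ = (V_up−V_dn)/(S_up−S_dn) = (86.9634−117.7095)/(72.1866−41.4405) = -1.0000. V = [p*·86.9634 + (1−p*)·117.7095]/1.03 = 87.6751. B = V − Δ·S = 154.5146.
(3,2): S=116.4300. Δ = (V_up−V_dn)/(S_up−S_dn) = (33.4055−86.9634)/(125.7445−72.1866) = -1.0000. V = [p*·33.4055 + (1−p*)·86.9634]/1.03 = 38.0845. B = V − Δ·S = 154.5146.
(3,3): S=202.8136. Δ = (V_up−V_dn)/(S_up−S_dn) = (0.0000−33.4055)/(219.0387−125.7445) = -0.3581. V = [p*·0.0000 + (1−p*)·33.4055]/1.03 = 3.5253. B = V − Δ·S = 76.1460.
(2,0): S=61.8884. Δ = (V_up−V_dn)/(S_up−S_dn) = (87.6751−116.1438)/(66.8395−38.3708) = -1.0000. V = [p*·87.6751 + (1−p*)·116.1438]/1.03 = 88.1257. B = V − Δ·S = 150.0141.
(2,1): S=107.8056. Δ = (V_up−V_dn)/(S_up−S_dn) = (38.0845−87.6751)/(116.4300−66.8395) = -1.0000. V = [p*·38.0845 + (1−p*)·87.6751]/1.03 = 42.2085. B = V − Δ·S = 150.0141.
(2,2): S=187.7904. Δ = (V_up−V_dn)/(S_up−S_dn) = (3.5253−38.0845)/(202.8136−116.4300) = -0.4001. V = [p*·3.5253 + (1−p*)·38.0845]/1.03 = 7.0696. B = V − Δ·S = 82.1984.
(1,0): S=99.8200. Δ = (V_up−V_dn)/(S_up−S_dn) = (42.2085−88.1257)/(107.8056−61.8884) = -1.0000. V = [p*·42.2085 + (1−p*)·88.1257]/1.03 = 45.8248. B = V − Δ·S = 145.6448.
(1,1): S=173.8800. Δ = (V_up−V_dn)/(S_up−S_dn) = (7.0696−42.2085)/(187.7904−107.8056) = -0.4393. V = [p*·7.0696 + (1−p*)·42.2085]/1.03 = 10.5719. B = V − Δ·S = 86.9609.
(0,0): S=161.0000. Δ = (V_up−V_dn)/(S_up−S_dn) = (10.5719−45.8248)/(173.8800−99.8200) = -0.4760. V = [p*·10.5719 + (1−p*)·45.8248]/1.03 = 13.9842. B = V − Δ·S = 90.6209.
Root portfolio cost Δ·161+B reproduces V0=13.9842.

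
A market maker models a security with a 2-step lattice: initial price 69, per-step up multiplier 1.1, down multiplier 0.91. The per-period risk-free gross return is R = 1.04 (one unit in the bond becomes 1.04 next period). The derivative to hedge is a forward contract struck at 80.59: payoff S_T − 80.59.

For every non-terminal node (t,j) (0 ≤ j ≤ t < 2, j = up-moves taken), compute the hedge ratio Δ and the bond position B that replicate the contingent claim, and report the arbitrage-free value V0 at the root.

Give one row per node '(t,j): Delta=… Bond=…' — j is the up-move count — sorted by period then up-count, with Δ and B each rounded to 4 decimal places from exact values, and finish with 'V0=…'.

The replicating-portfolio and risk-neutral prices coincide; use p* = (1.04−0.91)/(1.1−0.91) = 0.6842 for the latter.
At expiry t=2: V(2,0)=-23.4511, V(2,1)=-11.5210, V(2,2)=2.9000
Node (1,0) S=62.7900: V=(p*·-11.5210+(1−p*)·-23.4511)/1.04=-14.7004; Δ=(-11.5210−-23.4511)/(69.0690−57.1389)=1.0000; B=V−Δ·S=-77.4904
Node (1,1) S=75.9000: V=(p*·2.9000+(1−p*)·-11.5210)/1.04=-1.5904; Δ=(2.9000−-11.5210)/(83.4900−69.0690)=1.0000; B=V−Δ·S=-77.4904
Node (0,0) S=69.0000: V=(p*·-1.5904+(1−p*)·-14.7004)/1.04=-5.5100; Δ=(-1.5904−-14.7004)/(75.9000−62.7900)=1.0000; B=V−Δ·S=-74.5100
Self-financing check: at every node Δ·S+B equals the discounted successor values.

(0,0): Delta=1.0000 Bond=-74.5100
(1,0): Delta=1.0000 Bond=-77.4904
(1,1): Delta=1.0000 Bond=-77.4904
V0=-5.5100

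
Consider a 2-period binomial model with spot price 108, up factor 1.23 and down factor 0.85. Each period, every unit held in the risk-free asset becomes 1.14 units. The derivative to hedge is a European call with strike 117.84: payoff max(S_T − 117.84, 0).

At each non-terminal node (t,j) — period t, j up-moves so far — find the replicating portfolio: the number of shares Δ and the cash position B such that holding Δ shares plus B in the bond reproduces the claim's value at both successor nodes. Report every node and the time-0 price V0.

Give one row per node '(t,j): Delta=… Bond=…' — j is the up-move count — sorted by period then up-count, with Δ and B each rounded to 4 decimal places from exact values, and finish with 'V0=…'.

Under the risk-neutral measure, an up-move has probability p* = (R−d)/(u−d) = 0.7632 and values discount at R = 1.14.
Payoff layer (t=2): V(2,0)=0.0000, V(2,1)=0.0000, V(2,2)=45.5532
Node (1,0) S=91.8000: V=(p*·0.0000+(1−p*)·0.0000)/1.14=0.0000; Δ=(0.0000−0.0000)/(112.9140−78.0300)=0.0000; B=V−Δ·S=0.0000
Node (1,1) S=132.8400: V=(p*·45.5532+(1−p*)·0.0000)/1.14=30.4950; Δ=(45.5532−0.0000)/(163.3932−112.9140)=0.9024; B=V−Δ·S=-89.3819
Node (0,0) S=108.0000: V=(p*·30.4950+(1−p*)·0.0000)/1.14=20.4145; Δ=(30.4950−0.0000)/(132.8400−91.8000)=0.7431; B=V−Δ·S=-59.8355
Check: Δ(0,0)·S0 + B(0,0) = 20.4145 = V0.

(0,0): Delta=0.7431 Bond=-59.8355
(1,0): Delta=0.0000 Bond=0.0000
(1,1): Delta=0.9024 Bond=-89.3819
V0=20.4145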